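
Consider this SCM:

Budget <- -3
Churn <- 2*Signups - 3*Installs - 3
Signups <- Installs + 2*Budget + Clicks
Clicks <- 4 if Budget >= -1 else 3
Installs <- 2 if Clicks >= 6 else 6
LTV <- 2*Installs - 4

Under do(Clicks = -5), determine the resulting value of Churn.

-31

do(Clicks=-5) replaces the equation Clicks <- 4 if Budget >= -1 else 3 with the constant Clicks = -5.
Installs = 2 if Clicks >= 6 else 6  [with Clicks=-5]  = 6
Signups = Installs + 2*Budget + Clicks  [with Installs=6, Budget=-3, Clicks=-5]  = -5
Churn = 2*Signups - 3*Installs - 3  [with Signups=-5, Installs=6]  = -31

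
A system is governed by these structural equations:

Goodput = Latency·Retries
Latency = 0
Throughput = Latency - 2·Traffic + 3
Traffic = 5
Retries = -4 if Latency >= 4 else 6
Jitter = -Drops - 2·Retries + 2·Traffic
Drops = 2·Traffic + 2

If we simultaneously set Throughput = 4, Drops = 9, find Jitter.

Under do(Throughput = 4, Drops = 9), each intervened variable's structural equation is replaced by its fixed value.
Retries = -4 if Latency >= 4 else 6  [with Latency=0]  = 6
Jitter = -Drops - 2·Retries + 2·Traffic  [with Drops=9, Retries=6, Traffic=5]  = -11

-11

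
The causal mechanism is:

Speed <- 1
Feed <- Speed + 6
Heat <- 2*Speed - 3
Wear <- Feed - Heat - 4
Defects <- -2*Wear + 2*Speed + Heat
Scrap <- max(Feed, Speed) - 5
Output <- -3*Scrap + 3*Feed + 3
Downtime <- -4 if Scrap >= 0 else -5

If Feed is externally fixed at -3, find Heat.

The intervention breaks the incoming arrows to Feed: Feed <- Speed + 6 no longer applies, and Feed = -3.
Since Heat is not a descendant of the intervened variable, it is unaffected.
Heat = 2*Speed - 3  [with Speed=1]  = -1

-1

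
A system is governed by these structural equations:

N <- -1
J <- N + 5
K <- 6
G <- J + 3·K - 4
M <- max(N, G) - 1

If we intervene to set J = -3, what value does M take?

do(J=-3) replaces the equation J <- N + 5 with the constant J = -3.
G = J + 3·K - 4  [with J=-3, K=6]  = 11
M = max(N, G) - 1  [with N=-1, G=11]  = 10

10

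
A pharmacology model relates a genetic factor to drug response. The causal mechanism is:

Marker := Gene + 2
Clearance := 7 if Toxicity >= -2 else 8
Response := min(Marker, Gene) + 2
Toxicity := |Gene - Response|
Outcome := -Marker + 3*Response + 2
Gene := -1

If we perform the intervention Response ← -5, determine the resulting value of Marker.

1

Under do(Response=-5), the mechanism Response := min(Marker, Gene) + 2 is discarded; Response is fixed at -5.
Since Marker is not a descendant of the intervened variable, it is unaffected.
Marker = Gene + 2  [with Gene=-1]  = 1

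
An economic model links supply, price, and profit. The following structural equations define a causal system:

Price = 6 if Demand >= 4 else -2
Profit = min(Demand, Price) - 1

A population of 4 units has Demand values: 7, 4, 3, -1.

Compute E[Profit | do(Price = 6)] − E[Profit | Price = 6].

-2

The intervention sets Price=6 in all 4 units regardless of Demand. Recomputing Profit per unit gives 5, 3, 2, -2; average 2.
Conditioning on Price=6 selects the 2 unit(s) with Demand ∈ {7, 4}. Their Profit values: 5, 3. Mean = 4.
Difference = 2 − 4 = -2.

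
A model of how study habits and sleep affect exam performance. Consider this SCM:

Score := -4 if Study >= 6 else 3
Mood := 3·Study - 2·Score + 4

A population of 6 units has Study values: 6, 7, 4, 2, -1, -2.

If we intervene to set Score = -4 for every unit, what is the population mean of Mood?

20

The intervention sets Score=-4 in all 6 units regardless of Study. Recomputing Mood per unit gives 30, 33, 24, 18, 9, 6; average 20.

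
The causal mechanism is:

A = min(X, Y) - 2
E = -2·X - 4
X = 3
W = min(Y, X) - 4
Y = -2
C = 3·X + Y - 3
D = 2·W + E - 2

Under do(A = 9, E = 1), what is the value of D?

Under do(A = 9, E = 1), each intervened variable's structural equation is replaced by its fixed value.
W = min(Y, X) - 4  [with Y=-2, X=3]  = -6
D = 2·W + E - 2  [with W=-6, E=1]  = -13

-13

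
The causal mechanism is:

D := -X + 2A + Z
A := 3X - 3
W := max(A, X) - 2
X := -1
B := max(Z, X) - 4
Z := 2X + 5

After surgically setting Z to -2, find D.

Under do(Z=-2), the mechanism Z := 2X + 5 is discarded; Z is fixed at -2.
A = 3X - 3  [with X=-1]  = -6
D = -X + 2A + Z  [with X=-1, A=-6, Z=-2]  = -13

-13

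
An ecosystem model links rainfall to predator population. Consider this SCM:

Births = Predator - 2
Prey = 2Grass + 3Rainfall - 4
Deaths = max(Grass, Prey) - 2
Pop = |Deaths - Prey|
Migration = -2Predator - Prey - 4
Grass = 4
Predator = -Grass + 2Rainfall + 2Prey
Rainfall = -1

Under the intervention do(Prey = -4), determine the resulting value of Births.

do(Prey=-4) replaces the equation Prey = 2Grass + 3Rainfall - 4 with the constant Prey = -4.
Predator = -Grass + 2Rainfall + 2Prey  [with Grass=4, Rainfall=-1, Prey=-4]  = -14
Births = Predator - 2  [with Predator=-14]  = -16

-16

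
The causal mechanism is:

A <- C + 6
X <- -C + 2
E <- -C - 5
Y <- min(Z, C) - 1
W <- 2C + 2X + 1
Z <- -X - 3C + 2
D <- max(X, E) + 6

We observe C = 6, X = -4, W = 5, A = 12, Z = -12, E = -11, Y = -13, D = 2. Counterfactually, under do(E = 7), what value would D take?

13

Intervening sets E = 7 and removes its equation (E <- -C - 5).
X = -C + 2  [with C=6]  = -4
D = max(X, E) + 6  [with X=-4, E=7]  = 13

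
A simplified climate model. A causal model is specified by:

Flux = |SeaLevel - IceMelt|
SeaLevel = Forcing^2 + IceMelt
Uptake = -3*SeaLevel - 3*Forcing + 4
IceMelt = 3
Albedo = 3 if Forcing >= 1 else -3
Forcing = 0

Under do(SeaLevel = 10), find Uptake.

-26

Under do(SeaLevel=10), the mechanism SeaLevel = Forcing^2 + IceMelt is discarded; SeaLevel is fixed at 10.
Uptake = -3*SeaLevel - 3*Forcing + 4  [with SeaLevel=10, Forcing=0]  = -26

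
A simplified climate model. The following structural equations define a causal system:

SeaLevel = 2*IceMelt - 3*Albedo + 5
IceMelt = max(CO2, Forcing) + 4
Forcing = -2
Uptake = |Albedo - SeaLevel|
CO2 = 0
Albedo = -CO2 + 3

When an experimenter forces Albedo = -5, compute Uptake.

33

Under do(Albedo=-5), the mechanism Albedo = -CO2 + 3 is discarded; Albedo is fixed at -5.
IceMelt = max(CO2, Forcing) + 4  [with CO2=0, Forcing=-2]  = 4
SeaLevel = 2*IceMelt - 3*Albedo + 5  [with IceMelt=4, Albedo=-5]  = 28
Uptake = |Albedo - SeaLevel|  [with Albedo=-5, SeaLevel=28]  = 33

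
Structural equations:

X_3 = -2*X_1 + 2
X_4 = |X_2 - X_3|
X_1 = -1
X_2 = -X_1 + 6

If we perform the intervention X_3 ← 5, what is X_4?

2

The intervention breaks the incoming arrows to X_3: X_3 = -2*X_1 + 2 no longer applies, and X_3 = 5.
X_2 = -X_1 + 6  [with X_1=-1]  = 7
X_4 = |X_2 - X_3|  [with X_2=7, X_3=5]  = 2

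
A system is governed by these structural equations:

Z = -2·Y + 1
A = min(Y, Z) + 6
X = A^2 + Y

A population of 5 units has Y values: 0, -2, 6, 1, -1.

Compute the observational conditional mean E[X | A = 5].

E[X|A=5] averages over only the 2 units with A=5 (Y = 1, -1): X = 26, 24, mean 25.

25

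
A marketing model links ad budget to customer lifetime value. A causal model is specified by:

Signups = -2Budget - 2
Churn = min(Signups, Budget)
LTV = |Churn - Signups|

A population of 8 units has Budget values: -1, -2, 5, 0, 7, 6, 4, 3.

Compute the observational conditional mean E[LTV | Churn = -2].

Observing Churn=-2 restricts to units where Churn's equation naturally yields -2: Budget ∈ {-2, 0}. In that subpopulation LTV = 4, 0, mean 2.

2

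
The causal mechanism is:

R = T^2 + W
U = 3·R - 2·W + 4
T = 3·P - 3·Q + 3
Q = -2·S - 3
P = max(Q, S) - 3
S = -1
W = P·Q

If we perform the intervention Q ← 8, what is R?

76

Under do(Q=8), the mechanism Q = -2·S - 3 is discarded; Q is fixed at 8.
P = max(Q, S) - 3  [with Q=8, S=-1]  = 5
W = P·Q  [with P=5, Q=8]  = 40
T = 3·P - 3·Q + 3  [with P=5, Q=8]  = -6
R = T^2 + W  [with T=-6, W=40]  = 76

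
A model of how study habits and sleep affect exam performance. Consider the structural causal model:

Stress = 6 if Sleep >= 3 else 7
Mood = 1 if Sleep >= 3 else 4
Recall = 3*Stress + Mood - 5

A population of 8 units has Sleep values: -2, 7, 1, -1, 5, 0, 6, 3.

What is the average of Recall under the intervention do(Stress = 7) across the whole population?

do(Stress=7) breaks Stress's dependence on Sleep. With Stress=7 fixed, Recall across the units is 20, 17, 20, 20, 17, 20, 17, 17, mean 18.5.

18.5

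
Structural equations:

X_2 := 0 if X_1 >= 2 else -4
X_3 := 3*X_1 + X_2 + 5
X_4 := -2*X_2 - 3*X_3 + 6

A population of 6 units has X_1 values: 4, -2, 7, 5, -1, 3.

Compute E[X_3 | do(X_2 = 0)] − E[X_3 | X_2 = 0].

-6.25

Every unit gets X_2=0 under the intervention. X_3 values become 17, -1, 26, 20, 2, 14; E[X_3|do(X_2=0)] = 13.
Conditioning on X_2=0 selects the 4 unit(s) with X_1 ∈ {4, 7, 5, 3}. Their X_3 values: 17, 26, 20, 14. Mean = 19.25.
Difference = 13 − 19.25 = -6.25.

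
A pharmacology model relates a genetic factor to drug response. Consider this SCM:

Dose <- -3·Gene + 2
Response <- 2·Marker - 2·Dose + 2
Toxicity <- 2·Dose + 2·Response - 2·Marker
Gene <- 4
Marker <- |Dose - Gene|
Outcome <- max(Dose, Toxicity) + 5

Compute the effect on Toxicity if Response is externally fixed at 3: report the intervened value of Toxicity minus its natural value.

-94

Intervening sets Response = 3 and removes its equation (Response <- 2·Marker - 2·Dose + 2).
Dose = -3·Gene + 2  [with Gene=4]  = -10
Marker = |Dose - Gene|  [with Dose=-10, Gene=4]  = 14
Toxicity = 2·Dose + 2·Response - 2·Marker  [with Dose=-10, Response=3, Marker=14]  = -42
Without intervention: Dose = -3·Gene + 2  [with Gene=4]  = -10; Marker = |Dose - Gene|  [with Dose=-10, Gene=4]  = 14; Response = 2·Marker - 2·Dose + 2  [with Marker=14, Dose=-10]  = 50; Toxicity = 2·Dose + 2·Response - 2·Marker  [with Dose=-10, Response=50, Marker=14]  = 52.
Change = -42 − 52 = -94.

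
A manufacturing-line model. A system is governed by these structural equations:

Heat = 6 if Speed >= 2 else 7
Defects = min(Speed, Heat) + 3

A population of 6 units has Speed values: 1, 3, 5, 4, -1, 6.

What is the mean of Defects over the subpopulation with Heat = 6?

Conditioning on Heat=6 selects the 4 unit(s) with Speed ∈ {3, 5, 4, 6}. Their Defects values: 6, 8, 7, 9. Mean = 7.5.

7.5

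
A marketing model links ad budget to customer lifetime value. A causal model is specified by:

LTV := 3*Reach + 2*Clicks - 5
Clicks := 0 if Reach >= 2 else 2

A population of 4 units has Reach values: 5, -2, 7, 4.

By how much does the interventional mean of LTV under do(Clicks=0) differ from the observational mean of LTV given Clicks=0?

-5.5

Every unit gets Clicks=0 under the intervention. LTV values become 10, -11, 16, 7; E[LTV|do(Clicks=0)] = 5.5.
E[LTV|Clicks=0] averages over only the 3 units with Clicks=0 (Reach = 5, 7, 4): LTV = 10, 16, 7, mean 11.
Difference = 5.5 − 11 = -5.5.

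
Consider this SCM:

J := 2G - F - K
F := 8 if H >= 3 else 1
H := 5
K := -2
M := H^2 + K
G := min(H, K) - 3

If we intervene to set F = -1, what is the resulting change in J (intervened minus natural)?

9

The intervention breaks the incoming arrows to F: F := 8 if H >= 3 else 1 no longer applies, and F = -1.
G = min(H, K) - 3  [with H=5, K=-2]  = -5
J = 2G - F - K  [with G=-5, F=-1, K=-2]  = -7
Without intervention: G = min(H, K) - 3  [with H=5, K=-2]  = -5; F = 8 if H >= 3 else 1  [with H=5]  = 8; J = 2G - F - K  [with G=-5, F=8, K=-2]  = -16.
Change = -7 − (-16) = 9.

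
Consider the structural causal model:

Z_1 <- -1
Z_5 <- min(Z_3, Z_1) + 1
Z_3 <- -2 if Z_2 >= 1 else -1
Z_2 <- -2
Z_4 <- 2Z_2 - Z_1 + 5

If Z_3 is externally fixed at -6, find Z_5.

-5

do(Z_3=-6) replaces the equation Z_3 <- -2 if Z_2 >= 1 else -1 with the constant Z_3 = -6.
Z_5 = min(Z_3, Z_1) + 1  [with Z_3=-6, Z_1=-1]  = -5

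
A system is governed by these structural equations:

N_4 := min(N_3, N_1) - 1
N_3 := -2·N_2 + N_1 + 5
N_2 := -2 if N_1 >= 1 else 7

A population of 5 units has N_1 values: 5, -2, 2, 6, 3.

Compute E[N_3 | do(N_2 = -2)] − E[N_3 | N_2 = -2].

-1.2

Under do(N_2=-2), N_2's equation is replaced by N_2=-2 for every unit. Per-unit N_3: 14, 7, 11, 15, 12. Mean = 11.8.
Observing N_2=-2 restricts to units where N_2's equation naturally yields -2: N_1 ∈ {5, 2, 6, 3}. In that subpopulation N_3 = 14, 11, 15, 12, mean 13.
Difference = 11.8 − 13 = -1.2.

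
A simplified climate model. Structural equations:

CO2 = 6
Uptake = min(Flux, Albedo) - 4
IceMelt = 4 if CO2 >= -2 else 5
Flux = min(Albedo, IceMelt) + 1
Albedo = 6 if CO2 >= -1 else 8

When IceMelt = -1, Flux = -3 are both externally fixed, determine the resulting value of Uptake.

-7

Setting IceMelt = -1, Flux = -3 by intervention discards those variables' equations.
Albedo = 6 if CO2 >= -1 else 8  [with CO2=6]  = 6
Uptake = min(Flux, Albedo) - 4  [with Flux=-3, Albedo=6]  = -7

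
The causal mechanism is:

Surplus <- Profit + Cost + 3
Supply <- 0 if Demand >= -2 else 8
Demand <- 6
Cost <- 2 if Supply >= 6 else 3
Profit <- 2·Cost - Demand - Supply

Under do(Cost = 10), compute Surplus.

do(Cost=10) replaces the equation Cost <- 2 if Supply >= 6 else 3 with the constant Cost = 10.
Supply = 0 if Demand >= -2 else 8  [with Demand=6]  = 0
Profit = 2·Cost - Demand - Supply  [with Cost=10, Demand=6, Supply=0]  = 14
Surplus = Profit + Cost + 3  [with Profit=14, Cost=10]  = 27

27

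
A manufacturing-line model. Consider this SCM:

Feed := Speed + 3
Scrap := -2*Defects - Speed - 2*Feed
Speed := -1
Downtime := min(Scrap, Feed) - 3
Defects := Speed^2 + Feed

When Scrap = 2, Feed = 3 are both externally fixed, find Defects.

Setting Scrap = 2, Feed = 3 by intervention discards those variables' equations.
Defects = Speed^2 + Feed  [with Speed=-1, Feed=3]  = 4

4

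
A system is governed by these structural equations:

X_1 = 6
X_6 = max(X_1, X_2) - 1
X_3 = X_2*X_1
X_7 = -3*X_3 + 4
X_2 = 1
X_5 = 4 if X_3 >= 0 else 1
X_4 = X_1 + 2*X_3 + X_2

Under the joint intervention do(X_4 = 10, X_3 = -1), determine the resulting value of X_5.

The joint intervention fixes X_4 = 10, X_3 = -1, removing each variable's own equation.
X_5 = 4 if X_3 >= 0 else 1  [with X_3=-1]  = 1

1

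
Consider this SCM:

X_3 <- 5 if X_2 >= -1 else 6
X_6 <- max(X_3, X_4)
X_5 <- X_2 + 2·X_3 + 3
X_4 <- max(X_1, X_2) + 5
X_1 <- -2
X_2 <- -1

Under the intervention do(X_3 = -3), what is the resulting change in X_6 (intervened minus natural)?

-1

The intervention breaks the incoming arrows to X_3: X_3 <- 5 if X_2 >= -1 else 6 no longer applies, and X_3 = -3.
X_4 = max(X_1, X_2) + 5  [with X_1=-2, X_2=-1]  = 4
X_6 = max(X_3, X_4)  [with X_3=-3, X_4=4]  = 4
Without intervention: X_3 = 5 if X_2 >= -1 else 6  [with X_2=-1]  = 5; X_4 = max(X_1, X_2) + 5  [with X_1=-2, X_2=-1]  = 4; X_6 = max(X_3, X_4)  [with X_3=5, X_4=4]  = 5.
Change = 4 − 5 = -1.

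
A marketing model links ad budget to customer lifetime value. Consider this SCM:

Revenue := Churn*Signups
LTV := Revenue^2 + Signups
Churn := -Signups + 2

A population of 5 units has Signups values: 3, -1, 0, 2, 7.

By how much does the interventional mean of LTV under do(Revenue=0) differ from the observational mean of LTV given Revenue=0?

1.2

The intervention sets Revenue=0 in all 5 units regardless of Signups. Recomputing LTV per unit gives 3, -1, 0, 2, 7; average 2.2.
Conditioning on Revenue=0 selects the 2 unit(s) with Signups ∈ {0, 2}. Their LTV values: 0, 2. Mean = 1.
Difference = 2.2 − 1 = 1.2.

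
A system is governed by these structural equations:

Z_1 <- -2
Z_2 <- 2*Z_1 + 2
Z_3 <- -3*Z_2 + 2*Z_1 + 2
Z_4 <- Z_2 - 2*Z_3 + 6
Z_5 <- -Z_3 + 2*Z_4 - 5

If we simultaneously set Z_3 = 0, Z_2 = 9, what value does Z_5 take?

25

Setting Z_3 = 0, Z_2 = 9 by intervention discards those variables' equations.
Z_4 = Z_2 - 2*Z_3 + 6  [with Z_2=9, Z_3=0]  = 15
Z_5 = -Z_3 + 2*Z_4 - 5  [with Z_3=0, Z_4=15]  = 25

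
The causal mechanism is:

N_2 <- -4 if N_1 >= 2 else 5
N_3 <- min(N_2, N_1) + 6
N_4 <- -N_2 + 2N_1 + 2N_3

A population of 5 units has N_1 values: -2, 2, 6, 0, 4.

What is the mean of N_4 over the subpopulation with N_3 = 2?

Conditioning on N_3=2 selects the 3 unit(s) with N_1 ∈ {2, 6, 4}. Their N_4 values: 12, 20, 16. Mean = 16.

16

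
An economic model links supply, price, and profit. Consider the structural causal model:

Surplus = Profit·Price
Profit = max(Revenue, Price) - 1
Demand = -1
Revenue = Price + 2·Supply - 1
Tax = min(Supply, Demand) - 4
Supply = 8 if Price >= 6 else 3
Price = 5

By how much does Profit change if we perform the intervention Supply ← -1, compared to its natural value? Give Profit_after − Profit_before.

-5

The intervention breaks the incoming arrows to Supply: Supply = 8 if Price >= 6 else 3 no longer applies, and Supply = -1.
Revenue = Price + 2·Supply - 1  [with Price=5, Supply=-1]  = 2
Profit = max(Revenue, Price) - 1  [with Revenue=2, Price=5]  = 4
Without intervention: Supply = 8 if Price >= 6 else 3  [with Price=5]  = 3; Revenue = Price + 2·Supply - 1  [with Price=5, Supply=3]  = 10; Profit = max(Revenue, Price) - 1  [with Revenue=10, Price=5]  = 9.
Change = 4 − 9 = -5.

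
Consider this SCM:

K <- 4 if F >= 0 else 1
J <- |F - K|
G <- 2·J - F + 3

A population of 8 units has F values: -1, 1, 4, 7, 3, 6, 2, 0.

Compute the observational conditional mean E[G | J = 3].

Observing J=3 restricts to units where J's equation naturally yields 3: F ∈ {1, 7}. In that subpopulation G = 8, 2, mean 5.

5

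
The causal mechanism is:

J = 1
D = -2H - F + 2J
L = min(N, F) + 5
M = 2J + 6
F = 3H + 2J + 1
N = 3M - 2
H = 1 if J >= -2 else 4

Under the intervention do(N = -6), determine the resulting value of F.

The intervention breaks the incoming arrows to N: N = 3M - 2 no longer applies, and N = -6.
Since F is not a descendant of the intervened variable, it is unaffected.
H = 1 if J >= -2 else 4  [with J=1]  = 1
F = 3H + 2J + 1  [with H=1, J=1]  = 6

6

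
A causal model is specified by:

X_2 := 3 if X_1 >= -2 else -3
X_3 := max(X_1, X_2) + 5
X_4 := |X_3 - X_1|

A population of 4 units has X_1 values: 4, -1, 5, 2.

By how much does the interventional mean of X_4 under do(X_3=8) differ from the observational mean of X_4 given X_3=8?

do(X_3=8) breaks X_3's dependence on X_1. With X_3=8 fixed, X_4 across the units is 4, 9, 3, 6, mean 5.5.
Observing X_3=8 restricts to units where X_3's equation naturally yields 8: X_1 ∈ {-1, 2}. In that subpopulation X_4 = 9, 6, mean 7.5.
Difference = 5.5 − 7.5 = -2.

-2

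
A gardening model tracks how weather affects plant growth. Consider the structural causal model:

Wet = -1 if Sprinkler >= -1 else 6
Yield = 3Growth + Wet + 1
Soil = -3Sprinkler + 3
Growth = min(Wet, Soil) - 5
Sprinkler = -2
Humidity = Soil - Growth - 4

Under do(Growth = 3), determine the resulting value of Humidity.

Intervening sets Growth = 3 and removes its equation (Growth = min(Wet, Soil) - 5).
Soil = -3Sprinkler + 3  [with Sprinkler=-2]  = 9
Humidity = Soil - Growth - 4  [with Soil=9, Growth=3]  = 2

2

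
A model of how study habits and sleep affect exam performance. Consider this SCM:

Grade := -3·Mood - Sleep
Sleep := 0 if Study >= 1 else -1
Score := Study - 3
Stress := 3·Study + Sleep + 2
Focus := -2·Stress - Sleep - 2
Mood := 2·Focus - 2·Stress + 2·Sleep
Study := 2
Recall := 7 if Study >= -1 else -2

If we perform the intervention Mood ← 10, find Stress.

do(Mood=10) replaces the equation Mood := 2·Focus - 2·Stress + 2·Sleep with the constant Mood = 10.
Stress is not downstream of the intervention, so its value is determined by the original equations.
Sleep = 0 if Study >= 1 else -1  [with Study=2]  = 0
Stress = 3·Study + Sleep + 2  [with Study=2, Sleep=0]  = 8

8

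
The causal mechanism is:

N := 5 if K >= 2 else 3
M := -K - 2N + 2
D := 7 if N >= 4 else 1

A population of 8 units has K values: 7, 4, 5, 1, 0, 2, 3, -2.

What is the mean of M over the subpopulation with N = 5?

-12.2

Conditioning on N=5 selects the 5 unit(s) with K ∈ {7, 4, 5, 2, 3}. Their M values: -15, -12, -13, -10, -11. Mean = -12.2.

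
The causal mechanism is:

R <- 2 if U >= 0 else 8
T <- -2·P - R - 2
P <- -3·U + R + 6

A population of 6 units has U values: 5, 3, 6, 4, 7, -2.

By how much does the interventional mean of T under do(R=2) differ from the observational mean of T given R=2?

-7

The intervention sets R=2 in all 6 units regardless of U. Recomputing T per unit gives 10, -2, 16, 4, 22, -32; average 3.
E[T|R=2] averages over only the 5 units with R=2 (U = 5, 3, 6, 4, 7): T = 10, -2, 16, 4, 22, mean 10.
Difference = 3 − 10 = -7.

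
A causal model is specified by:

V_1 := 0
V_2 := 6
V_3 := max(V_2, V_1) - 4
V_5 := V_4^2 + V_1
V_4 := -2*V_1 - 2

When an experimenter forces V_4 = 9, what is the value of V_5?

Intervening sets V_4 = 9 and removes its equation (V_4 := -2*V_1 - 2).
V_5 = V_4^2 + V_1  [with V_4=9, V_1=0]  = 81

81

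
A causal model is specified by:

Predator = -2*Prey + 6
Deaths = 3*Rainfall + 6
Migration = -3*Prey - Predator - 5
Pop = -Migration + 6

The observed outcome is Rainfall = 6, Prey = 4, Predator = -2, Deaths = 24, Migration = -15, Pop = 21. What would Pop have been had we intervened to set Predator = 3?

The intervention breaks the incoming arrows to Predator: Predator = -2*Prey + 6 no longer applies, and Predator = 3.
Migration = -3*Prey - Predator - 5  [with Prey=4, Predator=3]  = -20
Pop = -Migration + 6  [with Migration=-20]  = 26

26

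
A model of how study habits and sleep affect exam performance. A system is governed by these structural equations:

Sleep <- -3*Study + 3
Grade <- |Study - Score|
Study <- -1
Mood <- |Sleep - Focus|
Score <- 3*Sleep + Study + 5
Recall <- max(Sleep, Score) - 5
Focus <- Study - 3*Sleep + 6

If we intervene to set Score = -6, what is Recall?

Under do(Score=-6), the mechanism Score <- 3*Sleep + Study + 5 is discarded; Score is fixed at -6.
Sleep = -3*Study + 3  [with Study=-1]  = 6
Recall = max(Sleep, Score) - 5  [with Sleep=6, Score=-6]  = 1

1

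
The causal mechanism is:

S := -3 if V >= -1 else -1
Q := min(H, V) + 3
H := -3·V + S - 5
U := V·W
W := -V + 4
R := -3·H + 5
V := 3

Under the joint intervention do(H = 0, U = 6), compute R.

5

The joint intervention fixes H = 0, U = 6, removing each variable's own equation.
R = -3·H + 5  [with H=0]  = 5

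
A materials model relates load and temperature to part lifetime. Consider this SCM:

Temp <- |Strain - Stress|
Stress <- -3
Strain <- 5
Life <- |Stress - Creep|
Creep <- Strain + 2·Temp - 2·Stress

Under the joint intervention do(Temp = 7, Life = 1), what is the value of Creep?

25

The joint intervention fixes Temp = 7, Life = 1, removing each variable's own equation.
Creep = Strain + 2·Temp - 2·Stress  [with Strain=5, Temp=7, Stress=-3]  = 25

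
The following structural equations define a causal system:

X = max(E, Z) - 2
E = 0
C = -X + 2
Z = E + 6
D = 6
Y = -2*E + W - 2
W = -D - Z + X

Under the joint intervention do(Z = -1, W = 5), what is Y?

3

Setting Z = -1, W = 5 by intervention discards those variables' equations.
Y = -2*E + W - 2  [with E=0, W=5]  = 3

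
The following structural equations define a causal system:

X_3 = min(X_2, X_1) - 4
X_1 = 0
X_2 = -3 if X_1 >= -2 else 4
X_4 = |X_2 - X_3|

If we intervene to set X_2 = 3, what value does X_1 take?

Under do(X_2=3), the mechanism X_2 = -3 if X_1 >= -2 else 4 is discarded; X_2 is fixed at 3.
X_1 is not downstream of the intervention, so its value is determined by the original equations.

0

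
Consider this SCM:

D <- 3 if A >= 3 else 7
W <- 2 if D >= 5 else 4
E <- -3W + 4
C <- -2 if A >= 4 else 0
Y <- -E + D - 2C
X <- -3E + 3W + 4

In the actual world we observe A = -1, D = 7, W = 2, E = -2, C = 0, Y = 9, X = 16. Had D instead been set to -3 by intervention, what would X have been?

Under do(D=-3), the mechanism D <- 3 if A >= 3 else 7 is discarded; D is fixed at -3.
W = 2 if D >= 5 else 4  [with D=-3]  = 4
E = -3W + 4  [with W=4]  = -8
X = -3E + 3W + 4  [with E=-8, W=4]  = 40

40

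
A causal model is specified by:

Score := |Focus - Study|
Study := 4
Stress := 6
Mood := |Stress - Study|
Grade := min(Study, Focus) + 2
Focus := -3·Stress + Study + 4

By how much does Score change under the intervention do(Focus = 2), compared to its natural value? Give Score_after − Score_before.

-12

The intervention breaks the incoming arrows to Focus: Focus := -3·Stress + Study + 4 no longer applies, and Focus = 2.
Score = |Focus - Study|  [with Focus=2, Study=4]  = 2
Without intervention: Focus = -3·Stress + Study + 4  [with Stress=6, Study=4]  = -10; Score = |Focus - Study|  [with Focus=-10, Study=4]  = 14.
Change = 2 − 14 = -12.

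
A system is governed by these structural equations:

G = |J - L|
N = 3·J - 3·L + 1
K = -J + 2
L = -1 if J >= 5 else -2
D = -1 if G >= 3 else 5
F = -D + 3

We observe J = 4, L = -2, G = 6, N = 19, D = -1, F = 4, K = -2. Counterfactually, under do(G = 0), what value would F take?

-2

The intervention breaks the incoming arrows to G: G = |J - L| no longer applies, and G = 0.
D = -1 if G >= 3 else 5  [with G=0]  = 5
F = -D + 3  [with D=5]  = -2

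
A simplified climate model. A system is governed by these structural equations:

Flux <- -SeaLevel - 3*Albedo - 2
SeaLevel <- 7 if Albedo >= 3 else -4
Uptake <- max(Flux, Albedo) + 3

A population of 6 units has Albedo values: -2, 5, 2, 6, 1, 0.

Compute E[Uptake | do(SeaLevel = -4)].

Under do(SeaLevel=-4), SeaLevel's equation is replaced by SeaLevel=-4 for every unit. Per-unit Uptake: 11, 8, 5, 9, 4, 5. Mean = 7.

7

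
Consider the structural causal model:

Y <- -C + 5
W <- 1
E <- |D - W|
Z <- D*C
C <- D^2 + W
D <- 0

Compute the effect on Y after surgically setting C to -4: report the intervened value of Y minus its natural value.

The intervention breaks the incoming arrows to C: C <- D^2 + W no longer applies, and C = -4.
Y = -C + 5  [with C=-4]  = 9
Without intervention: C = D^2 + W  [with D=0, W=1]  = 1; Y = -C + 5  [with C=1]  = 4.
Change = 9 − 4 = 5.

5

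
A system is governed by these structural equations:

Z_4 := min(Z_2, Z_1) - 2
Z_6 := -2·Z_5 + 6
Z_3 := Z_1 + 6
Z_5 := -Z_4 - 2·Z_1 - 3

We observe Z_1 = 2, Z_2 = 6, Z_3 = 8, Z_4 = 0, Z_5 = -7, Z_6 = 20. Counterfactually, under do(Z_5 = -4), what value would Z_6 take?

14

The intervention breaks the incoming arrows to Z_5: Z_5 := -Z_4 - 2·Z_1 - 3 no longer applies, and Z_5 = -4.
Z_6 = -2·Z_5 + 6  [with Z_5=-4]  = 14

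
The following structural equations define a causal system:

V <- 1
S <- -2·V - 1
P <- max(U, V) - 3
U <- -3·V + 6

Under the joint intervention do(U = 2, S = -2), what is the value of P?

The joint intervention fixes U = 2, S = -2, removing each variable's own equation.
P = max(U, V) - 3  [with U=2, V=1]  = -1

-1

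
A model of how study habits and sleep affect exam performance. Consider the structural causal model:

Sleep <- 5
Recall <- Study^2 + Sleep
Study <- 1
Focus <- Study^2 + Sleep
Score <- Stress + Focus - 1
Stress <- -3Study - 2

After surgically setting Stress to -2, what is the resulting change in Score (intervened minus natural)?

3

do(Stress=-2) replaces the equation Stress <- -3Study - 2 with the constant Stress = -2.
Focus = Study^2 + Sleep  [with Study=1, Sleep=5]  = 6
Score = Stress + Focus - 1  [with Stress=-2, Focus=6]  = 3
Without intervention: Stress = -3Study - 2  [with Study=1]  = -5; Focus = Study^2 + Sleep  [with Study=1, Sleep=5]  = 6; Score = Stress + Focus - 1  [with Stress=-5, Focus=6]  = 0.
Change = 3 − 0 = 3.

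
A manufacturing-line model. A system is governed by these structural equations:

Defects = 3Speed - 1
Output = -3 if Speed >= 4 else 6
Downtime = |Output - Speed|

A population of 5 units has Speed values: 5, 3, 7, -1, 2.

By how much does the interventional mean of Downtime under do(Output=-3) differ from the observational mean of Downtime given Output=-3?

Under do(Output=-3), Output's equation is replaced by Output=-3 for every unit. Per-unit Downtime: 8, 6, 10, 2, 5. Mean = 6.2.
Conditioning on Output=-3 selects the 2 unit(s) with Speed ∈ {5, 7}. Their Downtime values: 8, 10. Mean = 9.
Difference = 6.2 − 9 = -2.8.

-2.8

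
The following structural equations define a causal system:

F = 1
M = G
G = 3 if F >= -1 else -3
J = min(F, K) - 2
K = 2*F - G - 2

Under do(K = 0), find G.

The intervention breaks the incoming arrows to K: K = 2*F - G - 2 no longer applies, and K = 0.
Since G is not a descendant of the intervened variable, it is unaffected.
G = 3 if F >= -1 else -3  [with F=1]  = 3

3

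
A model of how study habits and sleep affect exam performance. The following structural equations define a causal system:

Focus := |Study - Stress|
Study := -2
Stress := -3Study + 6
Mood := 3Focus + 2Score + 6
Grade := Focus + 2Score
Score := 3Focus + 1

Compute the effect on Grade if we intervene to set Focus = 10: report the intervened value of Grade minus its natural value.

The intervention breaks the incoming arrows to Focus: Focus := |Study - Stress| no longer applies, and Focus = 10.
Score = 3Focus + 1  [with Focus=10]  = 31
Grade = Focus + 2Score  [with Focus=10, Score=31]  = 72
Without intervention: Stress = -3Study + 6  [with Study=-2]  = 12; Focus = |Study - Stress|  [with Study=-2, Stress=12]  = 14; Score = 3Focus + 1  [with Focus=14]  = 43; Grade = Focus + 2Score  [with Focus=14, Score=43]  = 100.
Change = 72 − 100 = -28.

-28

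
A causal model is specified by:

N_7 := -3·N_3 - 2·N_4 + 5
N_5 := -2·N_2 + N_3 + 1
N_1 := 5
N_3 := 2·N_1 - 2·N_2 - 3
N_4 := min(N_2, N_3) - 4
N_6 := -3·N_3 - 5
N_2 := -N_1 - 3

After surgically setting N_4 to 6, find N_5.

40

Intervening sets N_4 = 6 and removes its equation (N_4 := min(N_2, N_3) - 4).
No directed path runs from N_4 to N_5, so N_5 keeps its natural value.
N_2 = -N_1 - 3  [with N_1=5]  = -8
N_3 = 2·N_1 - 2·N_2 - 3  [with N_1=5, N_2=-8]  = 23
N_5 = -2·N_2 + N_3 + 1  [with N_2=-8, N_3=23]  = 40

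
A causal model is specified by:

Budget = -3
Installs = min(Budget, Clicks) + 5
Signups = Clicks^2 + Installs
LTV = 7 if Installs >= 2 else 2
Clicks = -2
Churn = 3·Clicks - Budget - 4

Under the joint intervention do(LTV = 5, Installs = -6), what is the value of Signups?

-2

Under do(LTV = 5, Installs = -6), each intervened variable's structural equation is replaced by its fixed value.
Signups = Clicks^2 + Installs  [with Clicks=-2, Installs=-6]  = -2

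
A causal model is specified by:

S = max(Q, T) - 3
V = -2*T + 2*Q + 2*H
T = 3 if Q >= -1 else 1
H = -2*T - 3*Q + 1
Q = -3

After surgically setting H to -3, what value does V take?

do(H=-3) replaces the equation H = -2*T - 3*Q + 1 with the constant H = -3.
T = 3 if Q >= -1 else 1  [with Q=-3]  = 1
V = -2*T + 2*Q + 2*H  [with T=1, Q=-3, H=-3]  = -14

-14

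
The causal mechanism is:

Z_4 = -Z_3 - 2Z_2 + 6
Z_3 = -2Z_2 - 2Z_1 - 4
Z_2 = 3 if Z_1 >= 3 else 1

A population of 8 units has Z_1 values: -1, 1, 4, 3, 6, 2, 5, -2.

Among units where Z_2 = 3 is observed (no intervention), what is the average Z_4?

E[Z_4|Z_2=3] averages over only the 4 units with Z_2=3 (Z_1 = 4, 3, 6, 5): Z_4 = 18, 16, 22, 20, mean 19.

19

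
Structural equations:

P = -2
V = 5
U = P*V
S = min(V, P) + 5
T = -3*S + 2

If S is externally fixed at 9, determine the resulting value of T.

-25

Intervening sets S = 9 and removes its equation (S = min(V, P) + 5).
T = -3*S + 2  [with S=9]  = -25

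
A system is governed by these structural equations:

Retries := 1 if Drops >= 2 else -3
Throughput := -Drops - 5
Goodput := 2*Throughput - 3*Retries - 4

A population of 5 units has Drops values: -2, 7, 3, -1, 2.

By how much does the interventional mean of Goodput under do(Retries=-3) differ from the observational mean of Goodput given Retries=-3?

Every unit gets Retries=-3 under the intervention. Goodput values become -1, -19, -11, -3, -9; E[Goodput|do(Retries=-3)] = -8.6.
E[Goodput|Retries=-3] averages over only the 2 units with Retries=-3 (Drops = -2, -1): Goodput = -1, -3, mean -2.
Difference = -8.6 − (-2) = -6.6.

-6.6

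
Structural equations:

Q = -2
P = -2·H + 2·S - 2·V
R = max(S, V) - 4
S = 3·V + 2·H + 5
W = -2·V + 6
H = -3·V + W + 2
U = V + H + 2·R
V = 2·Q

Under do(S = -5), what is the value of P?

The intervention breaks the incoming arrows to S: S = 3·V + 2·H + 5 no longer applies, and S = -5.
V = 2·Q  [with Q=-2]  = -4
W = -2·V + 6  [with V=-4]  = 14
H = -3·V + W + 2  [with V=-4, W=14]  = 28
P = -2·H + 2·S - 2·V  [with H=28, S=-5, V=-4]  = -58

-58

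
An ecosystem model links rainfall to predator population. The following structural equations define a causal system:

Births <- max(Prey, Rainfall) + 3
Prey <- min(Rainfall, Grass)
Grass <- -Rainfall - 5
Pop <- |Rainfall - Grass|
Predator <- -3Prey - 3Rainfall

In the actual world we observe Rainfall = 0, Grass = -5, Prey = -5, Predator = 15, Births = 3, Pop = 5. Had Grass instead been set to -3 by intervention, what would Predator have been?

9

Under do(Grass=-3), the mechanism Grass <- -Rainfall - 5 is discarded; Grass is fixed at -3.
Prey = min(Rainfall, Grass)  [with Rainfall=0, Grass=-3]  = -3
Predator = -3Prey - 3Rainfall  [with Prey=-3, Rainfall=0]  = 9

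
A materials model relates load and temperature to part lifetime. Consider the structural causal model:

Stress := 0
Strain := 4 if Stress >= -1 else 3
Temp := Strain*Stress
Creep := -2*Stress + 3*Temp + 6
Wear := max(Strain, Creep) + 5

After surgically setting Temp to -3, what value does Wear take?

do(Temp=-3) replaces the equation Temp := Strain*Stress with the constant Temp = -3.
Strain = 4 if Stress >= -1 else 3  [with Stress=0]  = 4
Creep = -2*Stress + 3*Temp + 6  [with Stress=0, Temp=-3]  = -3
Wear = max(Strain, Creep) + 5  [with Strain=4, Creep=-3]  = 9

9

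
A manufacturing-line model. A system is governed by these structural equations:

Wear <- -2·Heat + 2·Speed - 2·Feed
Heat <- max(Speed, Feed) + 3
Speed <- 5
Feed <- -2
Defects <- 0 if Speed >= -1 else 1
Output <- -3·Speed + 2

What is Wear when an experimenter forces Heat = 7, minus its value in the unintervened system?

The intervention breaks the incoming arrows to Heat: Heat <- max(Speed, Feed) + 3 no longer applies, and Heat = 7.
Wear = -2·Heat + 2·Speed - 2·Feed  [with Heat=7, Speed=5, Feed=-2]  = 0
Without intervention: Heat = max(Speed, Feed) + 3  [with Speed=5, Feed=-2]  = 8; Wear = -2·Heat + 2·Speed - 2·Feed  [with Heat=8, Speed=5, Feed=-2]  = -2.
Change = 0 − (-2) = 2.

2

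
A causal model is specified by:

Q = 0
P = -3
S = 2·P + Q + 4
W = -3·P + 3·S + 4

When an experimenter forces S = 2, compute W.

19

The intervention breaks the incoming arrows to S: S = 2·P + Q + 4 no longer applies, and S = 2.
W = -3·P + 3·S + 4  [with P=-3, S=2]  = 19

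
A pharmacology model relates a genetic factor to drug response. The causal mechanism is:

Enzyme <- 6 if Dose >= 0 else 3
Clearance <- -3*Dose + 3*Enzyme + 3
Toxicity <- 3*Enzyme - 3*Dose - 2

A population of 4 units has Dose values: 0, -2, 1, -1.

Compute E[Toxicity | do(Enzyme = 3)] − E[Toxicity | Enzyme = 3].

do(Enzyme=3) breaks Enzyme's dependence on Dose. With Enzyme=3 fixed, Toxicity across the units is 7, 13, 4, 10, mean 8.5.
Observing Enzyme=3 restricts to units where Enzyme's equation naturally yields 3: Dose ∈ {-2, -1}. In that subpopulation Toxicity = 13, 10, mean 11.5.
Difference = 8.5 − 11.5 = -3.

-3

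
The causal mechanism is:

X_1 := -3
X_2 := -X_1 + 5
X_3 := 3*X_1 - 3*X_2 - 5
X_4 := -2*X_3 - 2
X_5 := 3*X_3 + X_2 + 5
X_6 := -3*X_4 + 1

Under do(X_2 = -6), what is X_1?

Under do(X_2=-6), the mechanism X_2 := -X_1 + 5 is discarded; X_2 is fixed at -6.
X_1 is not downstream of the intervention, so its value is determined by the original equations.

-3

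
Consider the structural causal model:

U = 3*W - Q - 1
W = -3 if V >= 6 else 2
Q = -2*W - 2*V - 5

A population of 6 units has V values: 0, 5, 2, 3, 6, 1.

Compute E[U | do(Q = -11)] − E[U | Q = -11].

Under do(Q=-11), Q's equation is replaced by Q=-11 for every unit. Per-unit U: 16, 16, 16, 16, 1, 16. Mean = 13.5.
Observing Q=-11 restricts to units where Q's equation naturally yields -11: V ∈ {6, 1}. In that subpopulation U = 1, 16, mean 8.5.
Difference = 13.5 − 8.5 = 5.

5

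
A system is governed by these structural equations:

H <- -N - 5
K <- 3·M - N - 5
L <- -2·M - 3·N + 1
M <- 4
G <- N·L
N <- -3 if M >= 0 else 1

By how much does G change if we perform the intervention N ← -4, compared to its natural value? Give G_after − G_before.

-14

do(N=-4) replaces the equation N <- -3 if M >= 0 else 1 with the constant N = -4.
L = -2·M - 3·N + 1  [with M=4, N=-4]  = 5
G = N·L  [with N=-4, L=5]  = -20
Without intervention: N = -3 if M >= 0 else 1  [with M=4]  = -3; L = -2·M - 3·N + 1  [with M=4, N=-3]  = 2; G = N·L  [with N=-3, L=2]  = -6.
Change = -20 − (-6) = -14.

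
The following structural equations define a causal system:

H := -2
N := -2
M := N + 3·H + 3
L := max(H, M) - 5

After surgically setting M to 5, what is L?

0

The intervention breaks the incoming arrows to M: M := N + 3·H + 3 no longer applies, and M = 5.
L = max(H, M) - 5  [with H=-2, M=5]  = 0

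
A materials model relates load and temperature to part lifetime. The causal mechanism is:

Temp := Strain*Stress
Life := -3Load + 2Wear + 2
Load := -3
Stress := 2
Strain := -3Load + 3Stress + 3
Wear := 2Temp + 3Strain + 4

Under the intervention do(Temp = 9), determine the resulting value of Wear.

76

Intervening sets Temp = 9 and removes its equation (Temp := Strain*Stress).
Strain = -3Load + 3Stress + 3  [with Load=-3, Stress=2]  = 18
Wear = 2Temp + 3Strain + 4  [with Temp=9, Strain=18]  = 76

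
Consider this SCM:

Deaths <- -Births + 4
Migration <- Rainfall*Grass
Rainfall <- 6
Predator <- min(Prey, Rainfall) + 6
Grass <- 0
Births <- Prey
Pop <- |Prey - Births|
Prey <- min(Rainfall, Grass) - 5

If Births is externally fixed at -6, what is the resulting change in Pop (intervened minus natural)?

1

do(Births=-6) replaces the equation Births <- Prey with the constant Births = -6.
Prey = min(Rainfall, Grass) - 5  [with Rainfall=6, Grass=0]  = -5
Pop = |Prey - Births|  [with Prey=-5, Births=-6]  = 1
Without intervention: Prey = min(Rainfall, Grass) - 5  [with Rainfall=6, Grass=0]  = -5; Births = Prey  [with Prey=-5]  = -5; Pop = |Prey - Births|  [with Prey=-5, Births=-5]  = 0.
Change = 1 − 0 = 1.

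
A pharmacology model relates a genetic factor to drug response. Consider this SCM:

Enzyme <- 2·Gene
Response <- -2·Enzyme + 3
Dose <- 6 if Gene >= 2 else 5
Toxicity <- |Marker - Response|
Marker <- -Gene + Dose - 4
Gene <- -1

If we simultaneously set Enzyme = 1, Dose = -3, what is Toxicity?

Setting Enzyme = 1, Dose = -3 by intervention discards those variables' equations.
Marker = -Gene + Dose - 4  [with Gene=-1, Dose=-3]  = -6
Response = -2·Enzyme + 3  [with Enzyme=1]  = 1
Toxicity = |Marker - Response|  [with Marker=-6, Response=1]  = 7

7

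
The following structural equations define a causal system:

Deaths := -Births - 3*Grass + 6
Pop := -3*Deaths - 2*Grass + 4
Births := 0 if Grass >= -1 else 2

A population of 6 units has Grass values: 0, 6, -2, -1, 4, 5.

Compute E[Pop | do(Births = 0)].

0

The intervention sets Births=0 in all 6 units regardless of Grass. Recomputing Pop per unit gives -14, 28, -28, -21, 14, 21; average 0.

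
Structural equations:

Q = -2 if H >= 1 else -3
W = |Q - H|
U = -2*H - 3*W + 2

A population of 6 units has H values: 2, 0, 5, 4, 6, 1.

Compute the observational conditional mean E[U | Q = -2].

-22

Observing Q=-2 restricts to units where Q's equation naturally yields -2: H ∈ {2, 5, 4, 6, 1}. In that subpopulation U = -14, -29, -24, -34, -9, mean -22.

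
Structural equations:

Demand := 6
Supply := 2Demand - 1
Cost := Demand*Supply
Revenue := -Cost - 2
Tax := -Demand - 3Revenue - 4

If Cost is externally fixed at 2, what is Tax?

do(Cost=2) replaces the equation Cost := Demand*Supply with the constant Cost = 2.
Revenue = -Cost - 2  [with Cost=2]  = -4
Tax = -Demand - 3Revenue - 4  [with Demand=6, Revenue=-4]  = 2

2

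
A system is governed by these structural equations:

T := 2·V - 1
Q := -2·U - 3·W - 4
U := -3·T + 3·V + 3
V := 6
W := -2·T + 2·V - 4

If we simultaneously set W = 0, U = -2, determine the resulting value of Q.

Setting W = 0, U = -2 by intervention discards those variables' equations.
Q = -2·U - 3·W - 4  [with U=-2, W=0]  = 0

0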